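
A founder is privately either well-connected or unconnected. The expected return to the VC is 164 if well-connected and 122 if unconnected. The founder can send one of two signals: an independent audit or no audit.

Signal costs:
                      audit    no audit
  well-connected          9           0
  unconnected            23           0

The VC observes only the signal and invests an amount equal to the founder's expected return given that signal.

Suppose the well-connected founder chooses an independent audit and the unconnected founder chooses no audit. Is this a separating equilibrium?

If types separate, audit earns payment 164 and no audit earns 122.
Well-connected: audit gives 164 − 9 = 155; no audit gives 122 − 0 = 122. No deviation. ✓
Unconnected: no audit gives 122 − 0 = 122; audit gives 164 − 23 = 141. Would deviate. ✗

No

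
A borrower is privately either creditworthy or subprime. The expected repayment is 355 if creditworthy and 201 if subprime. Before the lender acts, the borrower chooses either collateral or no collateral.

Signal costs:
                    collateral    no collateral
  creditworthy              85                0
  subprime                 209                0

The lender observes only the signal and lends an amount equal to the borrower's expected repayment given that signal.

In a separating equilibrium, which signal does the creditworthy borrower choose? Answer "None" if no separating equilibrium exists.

collateral

Try creditworthy → collateral, subprime → no collateral:
  If types separate, collateral earns payment 355 and no collateral earns 201.
  Creditworthy: collateral gives 355 − 85 = 270; no collateral gives 201 − 0 = 201. No deviation. ✓
  Subprime: no collateral gives 201 − 0 = 201; collateral gives 355 − 209 = 146. No deviation. ✓
Both hold — the creditworthy type sends collateral.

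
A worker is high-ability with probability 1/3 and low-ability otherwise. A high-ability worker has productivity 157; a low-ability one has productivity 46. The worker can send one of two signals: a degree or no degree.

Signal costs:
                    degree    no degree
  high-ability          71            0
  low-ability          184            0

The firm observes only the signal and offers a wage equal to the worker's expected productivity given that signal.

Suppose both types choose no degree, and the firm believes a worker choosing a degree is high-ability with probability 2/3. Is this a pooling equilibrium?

On the equilibrium path (no degree) the firm holds the prior 1/3 and pays 1/3·157 + 2/3·46 = 83. Off-path (degree) belief 2/3 gives 2/3·157 + 1/3·46 = 120.
High-ability: no degree gives 83 − 0 = 83; degree gives 120 − 71 = 49. Stays. ✓
Low-ability: no degree gives 83 − 0 = 83; degree gives 120 − 184 = -64. Stays. ✓
Beliefs are Bayes-consistent on-path and both types best-respond.

Yes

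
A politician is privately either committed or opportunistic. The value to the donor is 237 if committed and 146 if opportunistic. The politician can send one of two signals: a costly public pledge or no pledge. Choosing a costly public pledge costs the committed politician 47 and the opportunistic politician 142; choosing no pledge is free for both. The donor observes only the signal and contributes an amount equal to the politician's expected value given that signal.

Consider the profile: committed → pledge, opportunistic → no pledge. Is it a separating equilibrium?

Under separation the donor infers type exactly: pledge → committed (pays 237), no pledge → opportunistic (pays 146).
Committed: pledge gives 237 − 47 = 190; no pledge gives 146 − 0 = 146. No deviation. ✓
Opportunistic: no pledge gives 146 − 0 = 146; pledge gives 237 − 142 = 95. No deviation. ✓
Both incentive constraints hold.

Yes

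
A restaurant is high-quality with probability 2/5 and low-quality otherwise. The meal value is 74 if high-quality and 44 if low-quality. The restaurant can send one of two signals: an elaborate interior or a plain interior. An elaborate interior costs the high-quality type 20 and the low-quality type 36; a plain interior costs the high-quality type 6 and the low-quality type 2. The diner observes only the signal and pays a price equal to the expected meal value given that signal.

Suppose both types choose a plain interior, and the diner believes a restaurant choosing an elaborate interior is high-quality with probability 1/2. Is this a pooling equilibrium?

At the pooled signal (plain interior) the diner holds the prior 2/5 and pays 2/5·74 + 3/5·44 = 56. Off-path (elaborate interior) belief 1/2 gives 1/2·74 + 1/2·44 = 59.
High-quality: plain interior gives 56 − 6 = 50; elaborate interior gives 59 − 20 = 39. Stays. ✓
Low-quality: plain interior gives 56 − 2 = 54; elaborate interior gives 59 − 36 = 23. Stays. ✓

Yes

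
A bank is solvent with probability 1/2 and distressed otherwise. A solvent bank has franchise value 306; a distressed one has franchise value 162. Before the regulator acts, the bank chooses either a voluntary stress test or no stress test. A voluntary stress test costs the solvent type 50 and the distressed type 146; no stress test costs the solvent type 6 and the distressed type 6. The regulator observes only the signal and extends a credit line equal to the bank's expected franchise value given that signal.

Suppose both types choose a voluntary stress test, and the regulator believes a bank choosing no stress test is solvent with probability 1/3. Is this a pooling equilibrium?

No

On the equilibrium path (stress test) the regulator holds the prior 1/2 and pays 1/2·306 + 1/2·162 = 234. Off-path (no stress test) belief 1/3 gives 1/3·306 + 2/3·162 = 210.
Solvent: stress test gives 234 − 50 = 184; no stress test gives 210 − 6 = 204. Deviates. ✗
Distressed: stress test gives 234 − 146 = 88; no stress test gives 210 − 6 = 204. Deviates. ✗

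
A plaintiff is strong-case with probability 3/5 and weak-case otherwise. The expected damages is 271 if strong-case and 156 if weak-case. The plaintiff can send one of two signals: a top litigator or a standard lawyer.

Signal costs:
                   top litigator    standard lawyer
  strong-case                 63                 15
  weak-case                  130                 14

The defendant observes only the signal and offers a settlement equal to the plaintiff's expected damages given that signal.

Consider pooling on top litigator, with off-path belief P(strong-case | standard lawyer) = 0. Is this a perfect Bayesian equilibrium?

At the pooled signal (top litigator) the defendant holds the prior 3/5 and pays 3/5·271 + 2/5·156 = 225. Off-path (standard lawyer) belief 0 gives 0·271 + 1·156 = 156.
Strong-case: top litigator gives 225 − 63 = 162; standard lawyer gives 156 − 15 = 141. Stays. ✓
Weak-case: top litigator gives 225 − 130 = 95; standard lawyer gives 156 − 14 = 142. Deviates. ✗

No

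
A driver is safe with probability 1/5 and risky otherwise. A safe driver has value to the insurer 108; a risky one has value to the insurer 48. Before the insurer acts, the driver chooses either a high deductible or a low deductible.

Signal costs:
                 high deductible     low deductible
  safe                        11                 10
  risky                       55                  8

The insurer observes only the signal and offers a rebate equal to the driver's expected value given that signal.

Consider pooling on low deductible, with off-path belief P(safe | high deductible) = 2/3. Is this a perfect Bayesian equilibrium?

No

On the equilibrium path (low deductible) the insurer holds the prior 1/5 and pays 1/5·108 + 4/5·48 = 60. Off-path (high deductible) belief 2/3 gives 2/3·108 + 1/3·48 = 88.
Safe: low deductible gives 60 − 10 = 50; high deductible gives 88 − 11 = 77. Deviates. ✗
Risky: low deductible gives 60 − 8 = 52; high deductible gives 88 − 55 = 33. Stays. ✓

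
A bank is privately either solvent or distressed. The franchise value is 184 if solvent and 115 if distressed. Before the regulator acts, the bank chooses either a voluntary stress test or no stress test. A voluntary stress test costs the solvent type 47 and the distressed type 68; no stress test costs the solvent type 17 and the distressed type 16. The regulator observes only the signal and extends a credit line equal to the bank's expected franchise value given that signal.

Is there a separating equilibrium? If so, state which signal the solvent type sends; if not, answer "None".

None

Try solvent → stress test, distressed → no stress test:
  If types separate, stress test earns payment 184 and no stress test earns 115.
  Solvent: stress test gives 184 − 47 = 137; no stress test gives 115 − 17 = 98. No deviation. ✓
  Distressed: no stress test gives 115 − 16 = 99; stress test gives 184 − 68 = 116. Would deviate. ✗
Try solvent → no stress test, distressed → stress test:
  If types separate, no stress test earns payment 184 and stress test earns 115.
  Solvent: no stress test gives 184 − 17 = 167; stress test gives 115 − 47 = 68. No deviation. ✓
  Distressed: stress test gives 115 − 68 = 47; no stress test gives 184 − 16 = 168. Would deviate. ✗
Neither assignment is incentive-compatible.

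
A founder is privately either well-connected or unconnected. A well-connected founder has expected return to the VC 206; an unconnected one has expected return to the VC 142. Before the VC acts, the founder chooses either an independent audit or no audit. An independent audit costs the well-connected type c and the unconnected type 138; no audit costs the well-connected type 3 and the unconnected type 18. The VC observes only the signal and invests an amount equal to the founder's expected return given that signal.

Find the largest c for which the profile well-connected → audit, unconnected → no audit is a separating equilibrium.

Under separation: audit → well-connected (pays 206); no audit → unconnected (pays 142).
Unconnected: 142 − 18 = 124 ≥ 206 − 138 = 68. Holds regardless of c. ✓
Well-connected: 206 − c ≥ 142 − 3, so c ≤ 206 − 139 = 67.

67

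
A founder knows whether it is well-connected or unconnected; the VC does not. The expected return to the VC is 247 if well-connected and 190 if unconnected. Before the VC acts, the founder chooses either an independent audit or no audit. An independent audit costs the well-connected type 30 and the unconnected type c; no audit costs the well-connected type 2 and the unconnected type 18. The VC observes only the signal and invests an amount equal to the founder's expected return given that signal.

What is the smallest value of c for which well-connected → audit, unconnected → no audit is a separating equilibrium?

Under separation: audit → well-connected (pays 247); no audit → unconnected (pays 190).
Well-connected: 247 − 30 = 217 ≥ 190 − 2 = 188. Holds regardless of c. ✓
Unconnected: 190 − 18 ≥ 247 − c, so c ≥ 247 − 172 = 75.

75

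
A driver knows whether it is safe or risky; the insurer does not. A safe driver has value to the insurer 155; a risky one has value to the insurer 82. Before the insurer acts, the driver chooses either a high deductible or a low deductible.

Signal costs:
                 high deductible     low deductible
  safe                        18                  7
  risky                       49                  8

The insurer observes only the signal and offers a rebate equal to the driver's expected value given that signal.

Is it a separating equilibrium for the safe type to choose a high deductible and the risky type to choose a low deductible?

Under separation the insurer infers type exactly: high deductible → safe (pays 155), low deductible → risky (pays 82).
Safe: high deductible gives 155 − 18 = 137; low deductible gives 82 − 7 = 75. No deviation. ✓
Risky: low deductible gives 82 − 8 = 74; high deductible gives 155 − 49 = 106. Would deviate. ✗

No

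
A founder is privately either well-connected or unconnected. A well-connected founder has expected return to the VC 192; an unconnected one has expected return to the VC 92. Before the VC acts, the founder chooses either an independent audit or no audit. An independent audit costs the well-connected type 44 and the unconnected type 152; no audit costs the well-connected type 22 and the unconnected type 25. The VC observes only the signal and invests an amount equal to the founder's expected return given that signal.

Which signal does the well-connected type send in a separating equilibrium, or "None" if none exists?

audit

Try well-connected → audit, unconnected → no audit:
  If types separate, audit earns payment 192 and no audit earns 92.
  Well-connected: audit gives 192 − 44 = 148; no audit gives 92 − 22 = 70. No deviation. ✓
  Unconnected: no audit gives 92 − 25 = 67; audit gives 192 − 152 = 40. No deviation. ✓
Both hold — the well-connected type sends audit.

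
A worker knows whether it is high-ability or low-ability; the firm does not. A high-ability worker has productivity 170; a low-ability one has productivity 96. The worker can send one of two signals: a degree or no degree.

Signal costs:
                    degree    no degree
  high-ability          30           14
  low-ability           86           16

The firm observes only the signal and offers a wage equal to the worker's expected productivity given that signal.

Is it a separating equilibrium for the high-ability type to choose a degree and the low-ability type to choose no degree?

No

If types separate, degree earns payment 170 and no degree earns 96.
High-ability: degree gives 170 − 30 = 140; no degree gives 96 − 14 = 82. No deviation. ✓
Low-ability: no degree gives 96 − 16 = 80; degree gives 170 − 86 = 84. Would deviate. ✗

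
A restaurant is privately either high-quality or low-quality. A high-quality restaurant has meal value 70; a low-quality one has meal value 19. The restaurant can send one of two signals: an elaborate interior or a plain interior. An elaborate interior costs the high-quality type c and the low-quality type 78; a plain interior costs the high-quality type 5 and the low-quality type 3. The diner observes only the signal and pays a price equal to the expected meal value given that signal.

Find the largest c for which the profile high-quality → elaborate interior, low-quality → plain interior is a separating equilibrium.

56

Under separation: elaborate interior → high-quality (pays 70); plain interior → low-quality (pays 19).
Low-quality: 19 − 3 = 16 ≥ 70 − 78 = -8. Holds regardless of c. ✓
High-quality: 70 − c ≥ 19 − 5, so c ≤ 70 − 14 = 56.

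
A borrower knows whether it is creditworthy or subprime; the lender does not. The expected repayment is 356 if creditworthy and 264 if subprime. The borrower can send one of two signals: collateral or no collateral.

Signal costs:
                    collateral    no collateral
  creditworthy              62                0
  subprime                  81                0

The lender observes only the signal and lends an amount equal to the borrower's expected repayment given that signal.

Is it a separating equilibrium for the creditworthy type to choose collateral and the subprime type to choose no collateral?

No

If types separate, collateral earns payment 356 and no collateral earns 264.
Creditworthy: collateral gives 356 − 62 = 294; no collateral gives 264 − 0 = 264. No deviation. ✓
Subprime: no collateral gives 264 − 0 = 264; collateral gives 356 − 81 = 275. Would deviate. ✗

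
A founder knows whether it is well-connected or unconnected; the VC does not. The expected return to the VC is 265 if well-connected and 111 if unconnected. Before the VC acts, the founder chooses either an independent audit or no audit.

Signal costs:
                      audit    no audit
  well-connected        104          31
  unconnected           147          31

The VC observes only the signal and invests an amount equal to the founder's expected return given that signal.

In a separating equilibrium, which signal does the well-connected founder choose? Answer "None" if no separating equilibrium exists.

None

Try well-connected → audit, unconnected → no audit:
  If types separate, audit earns payment 265 and no audit earns 111.
  Well-connected: audit gives 265 − 104 = 161; no audit gives 111 − 31 = 80. No deviation. ✓
  Unconnected: no audit gives 111 − 31 = 80; audit gives 265 − 147 = 118. Would deviate. ✗
Try well-connected → no audit, unconnected → audit:
  If types separate, no audit earns payment 265 and audit earns 111.
  Well-connected: no audit gives 265 − 31 = 234; audit gives 111 − 104 = 7. No deviation. ✓
  Unconnected: audit gives 111 − 147 = -36; no audit gives 265 − 31 = 234. Would deviate. ✗
Neither assignment is incentive-compatible.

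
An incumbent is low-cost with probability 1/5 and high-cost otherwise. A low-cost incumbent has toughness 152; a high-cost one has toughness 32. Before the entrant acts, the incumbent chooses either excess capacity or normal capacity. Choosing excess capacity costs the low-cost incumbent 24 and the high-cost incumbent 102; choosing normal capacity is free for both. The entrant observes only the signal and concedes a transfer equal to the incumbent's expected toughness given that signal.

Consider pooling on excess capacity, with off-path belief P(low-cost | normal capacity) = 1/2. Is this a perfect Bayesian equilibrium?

No

At the pooled signal (excess capacity) the entrant holds the prior 1/5 and pays 1/5·152 + 4/5·32 = 56. Off-path (normal capacity) belief 1/2 gives 1/2·152 + 1/2·32 = 92.
Low-cost: excess capacity gives 56 − 24 = 32; normal capacity gives 92 − 0 = 92. Deviates. ✗
High-cost: excess capacity gives 56 − 102 = -46; normal capacity gives 92 − 0 = 92. Deviates. ✗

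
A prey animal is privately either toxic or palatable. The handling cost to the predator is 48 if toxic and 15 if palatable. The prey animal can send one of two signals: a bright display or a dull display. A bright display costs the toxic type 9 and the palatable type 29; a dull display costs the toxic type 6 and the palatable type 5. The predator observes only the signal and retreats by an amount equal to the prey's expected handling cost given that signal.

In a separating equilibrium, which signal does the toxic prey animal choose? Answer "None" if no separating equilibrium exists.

None

Try toxic → bright display, palatable → dull display:
  If types separate, bright display earns payment 48 and dull display earns 15.
  Toxic: bright display gives 48 − 9 = 39; dull display gives 15 − 6 = 9. No deviation. ✓
  Palatable: dull display gives 15 − 5 = 10; bright display gives 48 − 29 = 19. Would deviate. ✗
Try toxic → dull display, palatable → bright display:
  If types separate, dull display earns payment 48 and bright display earns 15.
  Toxic: dull display gives 48 − 6 = 42; bright display gives 15 − 9 = 6. No deviation. ✓
  Palatable: bright display gives 15 − 29 = -14; dull display gives 48 − 5 = 43. Would deviate. ✗
Neither assignment is incentive-compatible.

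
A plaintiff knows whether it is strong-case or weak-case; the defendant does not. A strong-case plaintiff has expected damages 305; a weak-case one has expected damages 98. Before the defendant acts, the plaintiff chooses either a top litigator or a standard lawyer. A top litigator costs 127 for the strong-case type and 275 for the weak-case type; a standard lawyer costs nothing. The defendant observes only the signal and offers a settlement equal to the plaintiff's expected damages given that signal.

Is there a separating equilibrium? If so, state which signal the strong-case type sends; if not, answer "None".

Try strong-case → top litigator, weak-case → standard lawyer:
  If types separate, top litigator earns payment 305 and standard lawyer earns 98.
  Strong-case: top litigator gives 305 − 127 = 178; standard lawyer gives 98 − 0 = 98. No deviation. ✓
  Weak-case: standard lawyer gives 98 − 0 = 98; top litigator gives 305 − 275 = 30. No deviation. ✓
Both hold — the strong-case type sends top litigator.

top litigator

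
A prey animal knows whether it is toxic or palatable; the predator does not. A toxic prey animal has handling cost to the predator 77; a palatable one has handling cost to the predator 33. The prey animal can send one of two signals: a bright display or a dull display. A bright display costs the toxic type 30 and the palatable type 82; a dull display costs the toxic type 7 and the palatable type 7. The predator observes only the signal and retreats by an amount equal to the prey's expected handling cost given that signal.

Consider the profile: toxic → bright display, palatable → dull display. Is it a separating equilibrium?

Yes

If types separate, bright display earns payment 77 and dull display earns 33.
Toxic: bright display gives 77 − 30 = 47; dull display gives 33 − 7 = 26. No deviation. ✓
Palatable: dull display gives 33 − 7 = 26; bright display gives 77 − 82 = -5. No deviation. ✓
Both incentive constraints hold.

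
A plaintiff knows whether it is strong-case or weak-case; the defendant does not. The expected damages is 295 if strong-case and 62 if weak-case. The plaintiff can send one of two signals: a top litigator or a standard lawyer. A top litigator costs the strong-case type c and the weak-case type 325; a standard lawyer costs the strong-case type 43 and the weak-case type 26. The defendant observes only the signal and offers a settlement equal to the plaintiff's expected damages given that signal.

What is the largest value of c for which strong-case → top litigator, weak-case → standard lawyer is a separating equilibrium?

276

Under separation: top litigator → strong-case (pays 295); standard lawyer → weak-case (pays 62).
Weak-case: 62 − 26 = 36 ≥ 295 − 325 = -30. Holds regardless of c. ✓
Strong-case: 295 − c ≥ 62 − 43, so c ≤ 295 − 19 = 276.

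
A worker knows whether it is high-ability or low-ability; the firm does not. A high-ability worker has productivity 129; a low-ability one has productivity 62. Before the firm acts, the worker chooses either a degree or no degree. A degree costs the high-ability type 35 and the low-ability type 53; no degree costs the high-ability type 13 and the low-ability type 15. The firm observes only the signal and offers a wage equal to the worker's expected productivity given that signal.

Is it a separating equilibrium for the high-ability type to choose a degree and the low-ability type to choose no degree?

No

Under separation the firm infers type exactly: degree → high-ability (pays 129), no degree → low-ability (pays 62).
High-ability: degree gives 129 − 35 = 94; no degree gives 62 − 13 = 49. No deviation. ✓
Low-ability: no degree gives 62 − 15 = 47; degree gives 129 − 53 = 76. Would deviate. ✗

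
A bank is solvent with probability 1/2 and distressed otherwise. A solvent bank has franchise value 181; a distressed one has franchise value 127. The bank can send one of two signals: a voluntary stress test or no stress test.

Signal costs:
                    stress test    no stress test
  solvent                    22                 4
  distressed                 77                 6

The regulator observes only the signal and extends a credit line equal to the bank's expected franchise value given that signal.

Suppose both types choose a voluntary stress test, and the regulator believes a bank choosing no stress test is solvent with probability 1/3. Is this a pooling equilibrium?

No

On the equilibrium path (stress test) the regulator holds the prior 1/2 and pays 1/2·181 + 1/2·127 = 154. Off-path (no stress test) belief 1/3 gives 1/3·181 + 2/3·127 = 145.
Solvent: stress test gives 154 − 22 = 132; no stress test gives 145 − 4 = 141. Deviates. ✗
Distressed: stress test gives 154 − 77 = 77; no stress test gives 145 − 6 = 139. Deviates. ✗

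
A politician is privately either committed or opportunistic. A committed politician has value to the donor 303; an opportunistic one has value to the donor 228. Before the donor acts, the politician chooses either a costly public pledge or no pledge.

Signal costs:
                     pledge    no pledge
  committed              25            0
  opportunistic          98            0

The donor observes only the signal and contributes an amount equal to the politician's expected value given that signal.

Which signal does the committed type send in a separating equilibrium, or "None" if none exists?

Try committed → pledge, opportunistic → no pledge:
  Under separation the donor infers type exactly: pledge → committed (pays 303), no pledge → opportunistic (pays 228).
  Committed: pledge gives 303 − 25 = 278; no pledge gives 228 − 0 = 228. No deviation. ✓
  Opportunistic: no pledge gives 228 − 0 = 228; pledge gives 303 − 98 = 205. No deviation. ✓
Both hold — the committed type sends pledge.

pledge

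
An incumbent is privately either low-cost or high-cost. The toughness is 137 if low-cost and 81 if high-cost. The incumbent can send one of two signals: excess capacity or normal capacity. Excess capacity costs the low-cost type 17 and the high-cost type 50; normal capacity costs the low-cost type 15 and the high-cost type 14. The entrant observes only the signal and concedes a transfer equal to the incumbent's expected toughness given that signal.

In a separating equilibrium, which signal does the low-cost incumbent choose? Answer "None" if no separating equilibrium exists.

Try low-cost → excess capacity, high-cost → normal capacity:
  Under separation the entrant infers type exactly: excess capacity → low-cost (pays 137), normal capacity → high-cost (pays 81).
  Low-cost: excess capacity gives 137 − 17 = 120; normal capacity gives 81 − 15 = 66. No deviation. ✓
  High-cost: normal capacity gives 81 − 14 = 67; excess capacity gives 137 − 50 = 87. Would deviate. ✗
Try low-cost → normal capacity, high-cost → excess capacity:
  Under separation the entrant infers type exactly: normal capacity → low-cost (pays 137), excess capacity → high-cost (pays 81).
  Low-cost: normal capacity gives 137 − 15 = 122; excess capacity gives 81 − 17 = 64. No deviation. ✓
  High-cost: excess capacity gives 81 − 50 = 31; normal capacity gives 137 − 14 = 123. Would deviate. ✗
Neither assignment is incentive-compatible.

None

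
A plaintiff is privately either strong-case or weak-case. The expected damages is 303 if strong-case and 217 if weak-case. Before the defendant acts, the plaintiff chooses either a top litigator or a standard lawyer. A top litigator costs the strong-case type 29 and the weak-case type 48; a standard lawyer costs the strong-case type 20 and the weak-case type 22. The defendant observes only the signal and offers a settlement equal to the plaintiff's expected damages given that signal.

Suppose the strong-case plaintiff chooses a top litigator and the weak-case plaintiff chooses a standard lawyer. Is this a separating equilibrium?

No

If types separate, top litigator earns payment 303 and standard lawyer earns 217.
Strong-case: top litigator gives 303 − 29 = 274; standard lawyer gives 217 − 20 = 197. No deviation. ✓
Weak-case: standard lawyer gives 217 − 22 = 195; top litigator gives 303 − 48 = 255. Would deviate. ✗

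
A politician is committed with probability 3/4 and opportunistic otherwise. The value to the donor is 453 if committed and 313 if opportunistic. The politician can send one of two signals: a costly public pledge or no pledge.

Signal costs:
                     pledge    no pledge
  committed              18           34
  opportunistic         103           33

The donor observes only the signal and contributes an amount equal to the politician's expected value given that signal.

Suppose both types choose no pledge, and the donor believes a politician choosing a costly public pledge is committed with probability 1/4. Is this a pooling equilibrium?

On the equilibrium path (no pledge) the donor holds the prior 3/4 and pays 3/4·453 + 1/4·313 = 418. Off-path (pledge) belief 1/4 gives 1/4·453 + 3/4·313 = 348.
Committed: no pledge gives 418 − 34 = 384; pledge gives 348 − 18 = 330. Stays. ✓
Opportunistic: no pledge gives 418 − 33 = 385; pledge gives 348 − 103 = 245. Stays. ✓
Beliefs are Bayes-consistent on-path and both types best-respond.

Yes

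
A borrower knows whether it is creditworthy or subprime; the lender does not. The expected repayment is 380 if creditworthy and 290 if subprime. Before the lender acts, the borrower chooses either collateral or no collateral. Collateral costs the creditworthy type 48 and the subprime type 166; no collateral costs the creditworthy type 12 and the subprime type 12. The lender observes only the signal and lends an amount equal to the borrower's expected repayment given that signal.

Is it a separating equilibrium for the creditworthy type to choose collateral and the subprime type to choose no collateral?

Under separation the lender infers type exactly: collateral → creditworthy (pays 380), no collateral → subprime (pays 290).
Creditworthy: collateral gives 380 − 48 = 332; no collateral gives 290 − 12 = 278. No deviation. ✓
Subprime: no collateral gives 290 − 12 = 278; collateral gives 380 − 166 = 214. No deviation. ✓
Neither type gains from mimicking the other.

Yes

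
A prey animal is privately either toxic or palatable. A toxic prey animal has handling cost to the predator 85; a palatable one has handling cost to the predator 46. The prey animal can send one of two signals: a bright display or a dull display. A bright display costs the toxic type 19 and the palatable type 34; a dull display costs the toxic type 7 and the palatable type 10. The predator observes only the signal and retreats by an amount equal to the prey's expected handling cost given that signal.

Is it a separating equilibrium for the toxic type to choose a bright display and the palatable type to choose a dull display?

Under separation the predator infers type exactly: bright display → toxic (pays 85), dull display → palatable (pays 46).
Toxic: bright display gives 85 − 19 = 66; dull display gives 46 − 7 = 39. No deviation. ✓
Palatable: dull display gives 46 − 10 = 36; bright display gives 85 − 34 = 51. Would deviate. ✗

No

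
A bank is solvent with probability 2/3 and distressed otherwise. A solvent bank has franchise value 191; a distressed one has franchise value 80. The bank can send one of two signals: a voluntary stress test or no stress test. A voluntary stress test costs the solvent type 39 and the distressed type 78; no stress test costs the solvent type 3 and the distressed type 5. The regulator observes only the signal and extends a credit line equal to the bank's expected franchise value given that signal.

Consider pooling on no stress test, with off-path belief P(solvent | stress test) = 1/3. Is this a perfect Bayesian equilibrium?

On the equilibrium path (no stress test) the regulator holds the prior 2/3 and pays 2/3·191 + 1/3·80 = 154. Off-path (stress test) belief 1/3 gives 1/3·191 + 2/3·80 = 117.
Solvent: no stress test gives 154 − 3 = 151; stress test gives 117 − 39 = 78. Stays. ✓
Distressed: no stress test gives 154 − 5 = 149; stress test gives 117 − 78 = 39. Stays. ✓
Beliefs are Bayes-consistent on-path and both types best-respond.

Yes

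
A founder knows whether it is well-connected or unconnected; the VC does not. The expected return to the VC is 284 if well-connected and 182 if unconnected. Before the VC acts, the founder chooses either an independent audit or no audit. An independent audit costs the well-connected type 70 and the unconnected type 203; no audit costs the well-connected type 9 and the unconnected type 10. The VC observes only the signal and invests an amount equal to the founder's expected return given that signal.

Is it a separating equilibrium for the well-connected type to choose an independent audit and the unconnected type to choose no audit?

Yes

Under separation the VC infers type exactly: audit → well-connected (pays 284), no audit → unconnected (pays 182).
Well-connected: audit gives 284 − 70 = 214; no audit gives 182 − 9 = 173. No deviation. ✓
Unconnected: no audit gives 182 − 10 = 172; audit gives 284 − 203 = 81. No deviation. ✓
Both incentive constraints hold.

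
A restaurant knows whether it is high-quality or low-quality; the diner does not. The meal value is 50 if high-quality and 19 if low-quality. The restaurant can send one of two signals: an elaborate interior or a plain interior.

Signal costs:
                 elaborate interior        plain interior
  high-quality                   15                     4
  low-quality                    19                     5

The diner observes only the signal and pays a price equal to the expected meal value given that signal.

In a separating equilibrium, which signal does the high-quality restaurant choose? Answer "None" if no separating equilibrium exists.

Try high-quality → elaborate interior, low-quality → plain interior:
  If types separate, elaborate interior earns payment 50 and plain interior earns 19.
  High-quality: elaborate interior gives 50 − 15 = 35; plain interior gives 19 − 4 = 15. No deviation. ✓
  Low-quality: plain interior gives 19 − 5 = 14; elaborate interior gives 50 − 19 = 31. Would deviate. ✗
Try high-quality → plain interior, low-quality → elaborate interior:
  If types separate, plain interior earns payment 50 and elaborate interior earns 19.
  High-quality: plain interior gives 50 − 4 = 46; elaborate interior gives 19 − 15 = 4. No deviation. ✓
  Low-quality: elaborate interior gives 19 − 19 = 0; plain interior gives 50 − 5 = 45. Would deviate. ✗
Neither assignment is incentive-compatible.

None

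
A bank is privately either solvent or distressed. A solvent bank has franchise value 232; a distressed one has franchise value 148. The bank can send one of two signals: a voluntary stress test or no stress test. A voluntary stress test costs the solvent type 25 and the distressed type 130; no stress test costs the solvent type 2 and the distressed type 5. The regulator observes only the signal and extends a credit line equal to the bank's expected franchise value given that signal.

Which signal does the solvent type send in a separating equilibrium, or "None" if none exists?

Try solvent → stress test, distressed → no stress test:
  Under separation the regulator infers type exactly: stress test → solvent (pays 232), no stress test → distressed (pays 148).
  Solvent: stress test gives 232 − 25 = 207; no stress test gives 148 − 2 = 146. No deviation. ✓
  Distressed: no stress test gives 148 − 5 = 143; stress test gives 232 − 130 = 102. No deviation. ✓
Both hold — the solvent type sends stress test.

stress test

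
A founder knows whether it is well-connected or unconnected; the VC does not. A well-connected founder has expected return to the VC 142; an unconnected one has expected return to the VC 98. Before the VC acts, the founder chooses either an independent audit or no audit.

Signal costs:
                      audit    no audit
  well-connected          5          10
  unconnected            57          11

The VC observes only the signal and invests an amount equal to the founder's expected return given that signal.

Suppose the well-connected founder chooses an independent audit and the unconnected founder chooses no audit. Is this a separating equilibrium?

If types separate, audit earns payment 142 and no audit earns 98.
Well-connected: audit gives 142 − 5 = 137; no audit gives 98 − 10 = 88. No deviation. ✓
Unconnected: no audit gives 98 − 11 = 87; audit gives 142 − 57 = 85. No deviation. ✓
Both incentive constraints hold.

Yes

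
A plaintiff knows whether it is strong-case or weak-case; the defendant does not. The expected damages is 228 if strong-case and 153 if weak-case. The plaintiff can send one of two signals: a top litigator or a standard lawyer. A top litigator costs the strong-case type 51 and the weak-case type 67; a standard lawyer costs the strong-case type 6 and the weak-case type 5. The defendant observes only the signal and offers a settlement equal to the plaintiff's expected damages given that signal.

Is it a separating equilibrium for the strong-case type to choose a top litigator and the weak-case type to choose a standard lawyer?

Under separation the defendant infers type exactly: top litigator → strong-case (pays 228), standard lawyer → weak-case (pays 153).
Strong-case: top litigator gives 228 − 51 = 177; standard lawyer gives 153 − 6 = 147. No deviation. ✓
Weak-case: standard lawyer gives 153 − 5 = 148; top litigator gives 228 − 67 = 161. Would deviate. ✗

No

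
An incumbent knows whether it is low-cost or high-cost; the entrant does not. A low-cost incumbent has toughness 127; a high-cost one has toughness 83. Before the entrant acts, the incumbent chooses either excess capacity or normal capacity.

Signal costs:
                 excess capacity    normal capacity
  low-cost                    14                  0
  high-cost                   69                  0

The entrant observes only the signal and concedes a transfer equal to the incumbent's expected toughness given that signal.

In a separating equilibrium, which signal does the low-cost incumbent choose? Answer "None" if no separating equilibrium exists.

Try low-cost → excess capacity, high-cost → normal capacity:
  If types separate, excess capacity earns payment 127 and normal capacity earns 83.
  Low-cost: excess capacity gives 127 − 14 = 113; normal capacity gives 83 − 0 = 83. No deviation. ✓
  High-cost: normal capacity gives 83 − 0 = 83; excess capacity gives 127 − 69 = 58. No deviation. ✓
Both hold — the low-cost type sends excess capacity.

excess capacity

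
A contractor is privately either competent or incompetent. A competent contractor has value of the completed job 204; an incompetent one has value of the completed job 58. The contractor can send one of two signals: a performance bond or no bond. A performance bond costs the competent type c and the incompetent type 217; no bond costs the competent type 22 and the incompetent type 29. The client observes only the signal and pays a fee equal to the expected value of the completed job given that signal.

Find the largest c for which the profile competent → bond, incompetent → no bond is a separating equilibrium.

Under separation: bond → competent (pays 204); no bond → incompetent (pays 58).
Incompetent: 58 − 29 = 29 ≥ 204 − 217 = -13. Holds regardless of c. ✓
Competent: 204 − c ≥ 58 − 22, so c ≤ 204 − 36 = 168.

168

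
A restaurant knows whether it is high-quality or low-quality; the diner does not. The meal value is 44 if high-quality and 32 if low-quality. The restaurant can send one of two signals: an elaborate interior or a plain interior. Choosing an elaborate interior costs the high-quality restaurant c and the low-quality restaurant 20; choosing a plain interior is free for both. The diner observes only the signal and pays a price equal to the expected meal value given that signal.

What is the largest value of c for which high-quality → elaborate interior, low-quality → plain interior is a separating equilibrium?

Under separation: elaborate interior → high-quality (pays 44); plain interior → low-quality (pays 32).
Low-quality: 32 − 0 = 32 ≥ 44 − 20 = 24. Holds regardless of c. ✓
High-quality: 44 − c ≥ 32 − 0, so c ≤ 44 − 32 = 12.

12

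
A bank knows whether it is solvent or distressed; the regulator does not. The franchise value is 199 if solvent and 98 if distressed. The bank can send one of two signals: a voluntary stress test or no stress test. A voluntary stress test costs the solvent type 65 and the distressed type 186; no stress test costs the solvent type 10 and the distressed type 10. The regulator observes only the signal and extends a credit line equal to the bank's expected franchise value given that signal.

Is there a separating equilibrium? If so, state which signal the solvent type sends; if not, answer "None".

stress test

Try solvent → stress test, distressed → no stress test:
  If types separate, stress test earns payment 199 and no stress test earns 98.
  Solvent: stress test gives 199 − 65 = 134; no stress test gives 98 − 10 = 88. No deviation. ✓
  Distressed: no stress test gives 98 − 10 = 88; stress test gives 199 − 186 = 13. No deviation. ✓
Both hold — the solvent type sends stress test.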